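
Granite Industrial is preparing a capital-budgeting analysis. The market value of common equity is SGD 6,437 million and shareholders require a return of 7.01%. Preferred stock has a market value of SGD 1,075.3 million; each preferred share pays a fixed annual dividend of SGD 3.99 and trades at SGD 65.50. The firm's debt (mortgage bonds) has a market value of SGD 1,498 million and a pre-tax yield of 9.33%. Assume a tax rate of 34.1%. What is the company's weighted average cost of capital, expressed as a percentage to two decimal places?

6.76%

Cost of preferred: Rp = 3.99 / 65.5 = 6.0916%.
Total capital V = 6437 + 1075.3 + 1498 = 9010.3.
Equity: weight = 6437/9010.3 = 0.7144; cost = 7.01%.
Preferred: weight = 1075.3/9010.3 = 0.1193; cost = 6.0916%.
Mortgage bonds: weight = 1498/9010.3 = 0.1663; after-tax cost = 9.33% × (1 − 34.1%) = 6.1485%.
WACC = 0.7144 × 7.0100% + 0.1193 × 6.0916% + 0.1663 × 6.1485% = 6.7572%.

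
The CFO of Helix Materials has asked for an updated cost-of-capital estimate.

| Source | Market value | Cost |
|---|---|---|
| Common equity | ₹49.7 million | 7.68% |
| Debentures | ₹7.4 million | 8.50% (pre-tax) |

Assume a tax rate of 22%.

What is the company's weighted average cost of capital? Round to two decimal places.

Total capital V = 49.7 + 7.4 = 57.1.
Equity: weight = 49.7/57.1 = 0.8704; cost = 7.68%.
Debentures: weight = 7.4/57.1 = 0.1296; after-tax cost = 8.5% × (1 − 22%) = 6.6300%.
WACC = 0.8704 × 7.6800% + 0.1296 × 6.6300% = 7.5439%.

7.54%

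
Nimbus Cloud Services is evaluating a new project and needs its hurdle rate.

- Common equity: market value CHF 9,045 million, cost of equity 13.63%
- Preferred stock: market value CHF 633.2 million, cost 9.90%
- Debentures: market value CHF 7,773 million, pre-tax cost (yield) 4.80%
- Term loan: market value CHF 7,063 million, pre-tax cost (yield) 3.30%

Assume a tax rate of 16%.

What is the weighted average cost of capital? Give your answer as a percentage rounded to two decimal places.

Total capital V = 9045 + 633.2 + 7773 + 7063 = 24514.2.
Equity: weight = 9045/24514.2 = 0.3690; cost = 13.63%.
Preferred: weight = 633.2/24514.2 = 0.0258; cost = 9.9%.
Debentures: weight = 7773/24514.2 = 0.3171; after-tax cost = 4.8% × (1 − 16%) = 4.0320%.
Term loan: weight = 7063/24514.2 = 0.2881; after-tax cost = 3.3% × (1 − 16%) = 2.7720%.
WACC = 0.3690 × 13.6300% + 0.0258 × 9.9000% + 0.3171 × 4.0320% + 0.2881 × 2.7720% = 7.3619%.

7.36%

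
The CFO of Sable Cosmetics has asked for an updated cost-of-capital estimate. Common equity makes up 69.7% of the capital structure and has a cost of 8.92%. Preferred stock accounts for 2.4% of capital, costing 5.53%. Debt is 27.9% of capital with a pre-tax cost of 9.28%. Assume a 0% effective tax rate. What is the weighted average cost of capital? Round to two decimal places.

8.94%

After-tax cost of debt = 9.28% × (1 − 0%) = 9.2800%.
WACC = 0.697 × 8.9200% + 0.024 × 5.5300% + 0.279 × 9.2800% = 8.9391%.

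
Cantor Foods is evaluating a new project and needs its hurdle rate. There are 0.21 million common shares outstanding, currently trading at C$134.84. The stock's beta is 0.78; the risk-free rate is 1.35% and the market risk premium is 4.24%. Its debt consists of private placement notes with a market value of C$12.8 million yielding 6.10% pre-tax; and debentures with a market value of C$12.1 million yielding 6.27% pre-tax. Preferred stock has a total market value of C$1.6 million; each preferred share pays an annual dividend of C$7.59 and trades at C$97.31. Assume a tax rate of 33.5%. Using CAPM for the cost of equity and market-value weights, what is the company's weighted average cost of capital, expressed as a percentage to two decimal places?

4.50%

Cost of equity via CAPM: Re = 1.35% + 0.78 × 4.24% = 4.6572%.
Cost of preferred: Rp = 7.59 / 97.31 = 7.7998%.
Market value of equity E = 134.84 × 0.21m = 28.3164m.
Total capital V = 28.3164 + 1.6 + 12.8 + 12.1 = 54.8164.
Equity: weight = 28.3164/54.8164 = 0.5166; cost = 4.6572%.
Preferred: weight = 1.6/54.8164 = 0.0292; cost = 7.7998%.
Private placement notes: weight = 12.8/54.8164 = 0.2335; after-tax cost = 6.1% × (1 − 33.5%) = 4.0565%.
Debentures: weight = 12.1/54.8164 = 0.2207; after-tax cost = 6.27% × (1 − 33.5%) = 4.1696%.
WACC = 0.5166 × 4.6572% + 0.0292 × 7.7998% + 0.2335 × 4.0565% + 0.2207 × 4.1696% = 4.5010%.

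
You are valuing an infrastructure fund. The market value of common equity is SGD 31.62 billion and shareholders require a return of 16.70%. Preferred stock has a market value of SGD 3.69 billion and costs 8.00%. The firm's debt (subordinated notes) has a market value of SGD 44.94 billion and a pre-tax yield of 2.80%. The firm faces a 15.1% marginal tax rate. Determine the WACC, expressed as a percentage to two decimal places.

Total capital V = 31.62 + 3.69 + 44.94 = 80.25.
Equity: weight = 31.62/80.25 = 0.3940; cost = 16.7%.
Preferred: weight = 3.69/80.25 = 0.0460; cost = 8%.
Subordinated notes: weight = 44.94/80.25 = 0.5600; after-tax cost = 2.8% × (1 − 15.1%) = 2.3772%.
WACC = 0.3940 × 16.7000% + 0.0460 × 8.0000% + 0.5600 × 2.3772% = 8.2792%.

8.28%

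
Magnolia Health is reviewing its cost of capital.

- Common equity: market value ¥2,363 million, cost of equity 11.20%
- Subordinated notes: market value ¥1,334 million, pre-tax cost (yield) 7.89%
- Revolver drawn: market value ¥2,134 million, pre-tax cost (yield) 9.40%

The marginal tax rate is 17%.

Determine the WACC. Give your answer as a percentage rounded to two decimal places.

8.89%

Total capital V = 2363 + 1334 + 2134 = 5831.
Equity: weight = 2363/5831 = 0.4052; cost = 11.2%.
Subordinated notes: weight = 1334/5831 = 0.2288; after-tax cost = 7.89% × (1 − 17%) = 6.5487%.
Revolver drawn: weight = 2134/5831 = 0.3660; after-tax cost = 9.4% × (1 − 17%) = 7.8020%.
WACC = 0.4052 × 11.2000% + 0.2288 × 6.5487% + 0.3660 × 7.8020% = 8.8923%.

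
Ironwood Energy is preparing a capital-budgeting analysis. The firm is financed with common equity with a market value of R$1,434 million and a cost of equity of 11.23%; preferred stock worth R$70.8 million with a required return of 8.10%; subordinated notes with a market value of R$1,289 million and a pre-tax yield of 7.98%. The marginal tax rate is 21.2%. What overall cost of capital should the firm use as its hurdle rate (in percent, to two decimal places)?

8.87%

Total capital V = 1434 + 70.8 + 1289 = 2793.8.
Equity: weight = 1434/2793.8 = 0.5133; cost = 11.23%.
Preferred: weight = 70.8/2793.8 = 0.0253; cost = 8.1%.
Subordinated notes: weight = 1289/2793.8 = 0.4614; after-tax cost = 7.98% × (1 − 21.2%) = 6.2882%.
WACC = 0.5133 × 11.2300% + 0.0253 × 8.1000% + 0.4614 × 6.2882% = 8.8707%.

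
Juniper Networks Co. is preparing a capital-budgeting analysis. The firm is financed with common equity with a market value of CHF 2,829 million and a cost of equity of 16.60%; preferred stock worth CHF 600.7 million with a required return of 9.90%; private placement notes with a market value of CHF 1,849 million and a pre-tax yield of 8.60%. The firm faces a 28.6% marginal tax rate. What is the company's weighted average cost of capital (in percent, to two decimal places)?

12.17%

Total capital V = 2829 + 600.7 + 1849 = 5278.7.
Equity: weight = 2829/5278.7 = 0.5359; cost = 16.6%.
Preferred: weight = 600.7/5278.7 = 0.1138; cost = 9.9%.
Private placement notes: weight = 1849/5278.7 = 0.3503; after-tax cost = 8.6% × (1 − 28.6%) = 6.1404%.
WACC = 0.5359 × 16.6000% + 0.1138 × 9.9000% + 0.3503 × 6.1404% = 12.1738%.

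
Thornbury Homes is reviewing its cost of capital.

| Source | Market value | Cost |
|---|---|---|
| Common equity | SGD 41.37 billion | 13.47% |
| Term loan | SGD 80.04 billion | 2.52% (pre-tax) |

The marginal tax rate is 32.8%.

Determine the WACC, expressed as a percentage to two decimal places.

Total capital V = 41.37 + 80.04 = 121.41.
Equity: weight = 41.37/121.41 = 0.3407; cost = 13.47%.
Term loan: weight = 80.04/121.41 = 0.6593; after-tax cost = 2.52% × (1 − 32.8%) = 1.6934%.
WACC = 0.3407 × 13.4700% + 0.6593 × 1.6934% = 5.7063%.

5.71%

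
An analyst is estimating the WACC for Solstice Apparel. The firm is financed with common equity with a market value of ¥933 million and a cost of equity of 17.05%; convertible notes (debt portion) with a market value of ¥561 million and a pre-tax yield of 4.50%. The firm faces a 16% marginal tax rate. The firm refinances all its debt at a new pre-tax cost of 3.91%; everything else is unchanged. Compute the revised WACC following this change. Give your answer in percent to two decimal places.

11.88%

After the change:
Total capital V = 933 + 561 = 1494.
Equity: weight = 933/1494 = 0.6245; cost = 17.05%.
Convertible notes (debt portion): weight = 561/1494 = 0.3755; after-tax cost = 3.91% × (1 − 16%) = 3.2844%.
WACC = 0.6245 × 17.0500% + 0.3755 × 3.2844% = 11.8810%.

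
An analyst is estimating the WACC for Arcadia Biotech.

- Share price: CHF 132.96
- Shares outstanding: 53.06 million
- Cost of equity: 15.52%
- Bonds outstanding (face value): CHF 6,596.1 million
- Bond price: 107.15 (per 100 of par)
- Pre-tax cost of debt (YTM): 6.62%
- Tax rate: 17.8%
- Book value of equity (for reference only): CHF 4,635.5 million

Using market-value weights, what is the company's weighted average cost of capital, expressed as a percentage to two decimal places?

10.48%

Market value of equity E = 132.96 × 53.06m = 7054.8576m. Market value of debt D = 6596.1m × 107.15/100 = 7067.72115m.
Total capital V = 7054.8576 + 7067.72115 = 14122.57875.
Equity: weight = 7054.8576/14122.57875 = 0.4995; cost = 15.52%.
Bonds outstanding: weight = 7067.72115/14122.57875 = 0.5005; after-tax cost = 6.62% × (1 − 17.8%) = 5.4416%.
WACC = 0.4995 × 15.5200% + 0.5005 × 5.4416% = 10.4762%.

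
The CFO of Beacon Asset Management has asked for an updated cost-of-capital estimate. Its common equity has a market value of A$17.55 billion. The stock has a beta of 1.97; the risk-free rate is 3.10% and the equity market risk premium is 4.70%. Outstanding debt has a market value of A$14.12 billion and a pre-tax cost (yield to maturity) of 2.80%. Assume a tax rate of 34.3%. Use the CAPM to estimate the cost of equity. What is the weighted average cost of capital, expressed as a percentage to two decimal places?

7.67%

Cost of equity via CAPM: Re = 3.1% + 1.97 × 4.7% = 12.3590%.
Total capital V = 17.55 + 14.12 = 31.67.
Equity: weight = 17.55/31.67 = 0.5542; cost = 12.359%.
Debt: weight = 14.12/31.67 = 0.4458; after-tax cost = 2.8% × (1 − 34.3%) = 1.8396%.
WACC = 0.5542 × 12.3590% + 0.4458 × 1.8396% = 7.6689%.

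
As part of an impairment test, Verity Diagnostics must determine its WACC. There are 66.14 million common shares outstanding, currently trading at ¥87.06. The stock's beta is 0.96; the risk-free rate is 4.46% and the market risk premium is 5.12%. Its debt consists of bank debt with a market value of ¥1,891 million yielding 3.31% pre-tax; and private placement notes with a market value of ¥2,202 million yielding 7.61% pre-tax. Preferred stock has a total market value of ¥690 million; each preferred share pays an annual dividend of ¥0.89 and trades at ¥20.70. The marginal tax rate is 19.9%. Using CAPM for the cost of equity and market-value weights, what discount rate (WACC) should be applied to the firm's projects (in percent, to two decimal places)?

Cost of equity via CAPM: Re = 4.46% + 0.96 × 5.12% = 9.3752%.
Cost of preferred: Rp = 0.89 / 20.7 = 4.2995%.
Market value of equity E = 87.06 × 66.14m = 5758.1484m.
Total capital V = 5758.1484 + 690 + 1891 + 2202 = 10541.1484.
Equity: weight = 5758.1484/10541.1484 = 0.5463; cost = 9.3752%.
Preferred: weight = 690/10541.1484 = 0.0655; cost = 4.2995%.
Bank debt: weight = 1891/10541.1484 = 0.1794; after-tax cost = 3.31% × (1 − 19.9%) = 2.6513%.
Private placement notes: weight = 2202/10541.1484 = 0.2089; after-tax cost = 7.61% × (1 − 19.9%) = 6.0956%.
WACC = 0.5463 × 9.3752% + 0.0655 × 4.2995% + 0.1794 × 2.6513% + 0.2089 × 6.0956% = 7.1517%.

7.15%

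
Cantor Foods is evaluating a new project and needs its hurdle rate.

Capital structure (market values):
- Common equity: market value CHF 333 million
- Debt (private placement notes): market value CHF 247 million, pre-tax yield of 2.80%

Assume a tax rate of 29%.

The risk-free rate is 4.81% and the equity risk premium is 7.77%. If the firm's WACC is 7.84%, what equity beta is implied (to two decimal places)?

Total capital V = 333 + 247 = 580.
Equity weight = 333/580 = 0.5741.
Private placement notes weight = 247/580 = 0.4259.
Debt contribution = 0.4259 × 2.8% × (1 − 29%) = 0.8466%.
Required equity contribution = 7.84% − 0.8466% = 6.9934%  ⇒  Re = 12.1807%.
CAPM: 12.1807% = 4.81% + β × 7.77%  ⇒  β = 0.9486.

0.95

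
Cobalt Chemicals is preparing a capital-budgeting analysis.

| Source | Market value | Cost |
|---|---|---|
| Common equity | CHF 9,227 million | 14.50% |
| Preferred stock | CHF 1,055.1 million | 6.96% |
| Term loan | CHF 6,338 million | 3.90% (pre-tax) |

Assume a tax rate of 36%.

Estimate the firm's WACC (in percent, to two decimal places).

9.44%

Total capital V = 9227 + 1055.1 + 6338 = 16620.1.
Equity: weight = 9227/16620.1 = 0.5552; cost = 14.5%.
Preferred: weight = 1055.1/16620.1 = 0.0635; cost = 6.96%.
Term loan: weight = 6338/16620.1 = 0.3813; after-tax cost = 3.9% × (1 − 36%) = 2.4960%.
WACC = 0.5552 × 14.5000% + 0.0635 × 6.9600% + 0.3813 × 2.4960% = 9.4437%.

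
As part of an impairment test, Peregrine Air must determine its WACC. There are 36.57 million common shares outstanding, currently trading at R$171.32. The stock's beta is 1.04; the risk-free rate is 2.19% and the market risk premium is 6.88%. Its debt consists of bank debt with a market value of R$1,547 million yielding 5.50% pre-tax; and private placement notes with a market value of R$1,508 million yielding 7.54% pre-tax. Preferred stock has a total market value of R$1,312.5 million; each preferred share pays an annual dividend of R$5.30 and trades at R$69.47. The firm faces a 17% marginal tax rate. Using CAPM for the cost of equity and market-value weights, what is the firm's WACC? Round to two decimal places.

Cost of equity via CAPM: Re = 2.19% + 1.04 × 6.88% = 9.3452%.
Cost of preferred: Rp = 5.3 / 69.47 = 7.6292%.
Market value of equity E = 171.32 × 36.57m = 6265.1724m.
Total capital V = 6265.1724 + 1312.5 + 1547 + 1508 = 10632.6724.
Equity: weight = 6265.1724/10632.6724 = 0.5892; cost = 9.3452%.
Preferred: weight = 1312.5/10632.6724 = 0.1234; cost = 7.6292%.
Bank debt: weight = 1547/10632.6724 = 0.1455; after-tax cost = 5.5% × (1 − 17%) = 4.5650%.
Private placement notes: weight = 1508/10632.6724 = 0.1418; after-tax cost = 7.54% × (1 − 17%) = 6.2582%.
WACC = 0.5892 × 9.3452% + 0.1234 × 7.6292% + 0.1455 × 4.5650% + 0.1418 × 6.2582% = 8.0001%.

8.00%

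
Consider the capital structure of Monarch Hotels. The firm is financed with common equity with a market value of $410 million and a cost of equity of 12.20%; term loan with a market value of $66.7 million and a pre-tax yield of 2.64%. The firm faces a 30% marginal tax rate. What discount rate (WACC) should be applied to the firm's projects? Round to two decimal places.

10.75%

Total capital V = 410 + 66.7 = 476.7.
Equity: weight = 410/476.7 = 0.8601; cost = 12.2%.
Term loan: weight = 66.7/476.7 = 0.1399; after-tax cost = 2.64% × (1 − 30%) = 1.8480%.
WACC = 0.8601 × 12.2000% + 0.1399 × 1.8480% = 10.7515%.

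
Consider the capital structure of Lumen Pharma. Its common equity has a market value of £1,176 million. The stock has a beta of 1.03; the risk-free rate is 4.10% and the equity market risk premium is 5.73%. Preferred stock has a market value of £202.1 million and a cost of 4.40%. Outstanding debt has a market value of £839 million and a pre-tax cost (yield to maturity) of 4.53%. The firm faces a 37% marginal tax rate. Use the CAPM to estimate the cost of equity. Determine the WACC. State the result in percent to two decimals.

Cost of equity via CAPM: Re = 4.1% + 1.03 × 5.73% = 10.0019%.
Total capital V = 1176 + 202.1 + 839 = 2217.1.
Equity: weight = 1176/2217.1 = 0.5304; cost = 10.0019%.
Preferred: weight = 202.1/2217.1 = 0.0912; cost = 4.4%.
Debt: weight = 839/2217.1 = 0.3784; after-tax cost = 4.53% × (1 − 37%) = 2.8539%.
WACC = 0.5304 × 10.0019% + 0.0912 × 4.4000% + 0.3784 × 2.8539% = 6.7863%.

6.79%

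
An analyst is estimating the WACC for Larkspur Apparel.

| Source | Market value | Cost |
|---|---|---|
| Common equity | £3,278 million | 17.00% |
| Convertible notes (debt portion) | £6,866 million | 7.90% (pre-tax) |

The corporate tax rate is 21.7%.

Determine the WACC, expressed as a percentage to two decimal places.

Total capital V = 3278 + 6866 = 10144.
Equity: weight = 3278/10144 = 0.3231; cost = 17%.
Convertible notes (debt portion): weight = 6866/10144 = 0.6769; after-tax cost = 7.9% × (1 − 21.7%) = 6.1857%.
WACC = 0.3231 × 17.0000% + 0.6769 × 6.1857% = 9.6803%.

9.68%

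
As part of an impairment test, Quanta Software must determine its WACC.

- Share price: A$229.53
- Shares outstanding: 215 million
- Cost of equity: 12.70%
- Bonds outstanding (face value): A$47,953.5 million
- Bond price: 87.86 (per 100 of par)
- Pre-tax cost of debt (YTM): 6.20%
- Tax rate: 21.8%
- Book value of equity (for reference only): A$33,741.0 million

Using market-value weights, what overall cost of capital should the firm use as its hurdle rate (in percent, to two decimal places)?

9.08%

Market value of equity E = 229.53 × 215m = 49348.95m. Market value of debt D = 47953.5m × 87.86/100 = 42131.9451m.
Total capital V = 49348.95 + 42131.9451 = 91480.8951.
Equity: weight = 49348.95/91480.8951 = 0.5394; cost = 12.7%.
Bonds outstanding: weight = 42131.9451/91480.8951 = 0.4606; after-tax cost = 6.2% × (1 − 21.8%) = 4.8484%.
WACC = 0.5394 × 12.7000% + 0.4606 × 4.8484% = 9.0839%.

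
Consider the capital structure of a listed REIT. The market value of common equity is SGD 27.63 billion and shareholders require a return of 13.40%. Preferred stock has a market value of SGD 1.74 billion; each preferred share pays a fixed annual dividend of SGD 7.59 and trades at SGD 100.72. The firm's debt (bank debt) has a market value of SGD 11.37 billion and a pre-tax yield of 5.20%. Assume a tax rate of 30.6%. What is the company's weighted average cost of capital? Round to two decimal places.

Cost of preferred: Rp = 7.59 / 100.72 = 7.5357%.
Total capital V = 27.63 + 1.74 + 11.37 = 40.74.
Equity: weight = 27.63/40.74 = 0.6782; cost = 13.4%.
Preferred: weight = 1.74/40.74 = 0.0427; cost = 7.5357%.
Bank debt: weight = 11.37/40.74 = 0.2791; after-tax cost = 5.2% × (1 − 30.6%) = 3.6088%.
WACC = 0.6782 × 13.4000% + 0.0427 × 7.5357% + 0.2791 × 3.6088% = 10.4169%.

10.42%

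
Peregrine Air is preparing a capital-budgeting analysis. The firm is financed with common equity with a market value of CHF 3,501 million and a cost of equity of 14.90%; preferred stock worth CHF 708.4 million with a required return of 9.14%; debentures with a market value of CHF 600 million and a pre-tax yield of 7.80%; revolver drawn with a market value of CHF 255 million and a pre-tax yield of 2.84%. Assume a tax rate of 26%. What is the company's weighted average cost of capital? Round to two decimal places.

Total capital V = 3501 + 708.4 + 600 + 255 = 5064.4.
Equity: weight = 3501/5064.4 = 0.6913; cost = 14.9%.
Preferred: weight = 708.4/5064.4 = 0.1399; cost = 9.14%.
Debentures: weight = 600/5064.4 = 0.1185; after-tax cost = 7.8% × (1 − 26%) = 5.7720%.
Revolver drawn: weight = 255/5064.4 = 0.0504; after-tax cost = 2.84% × (1 − 26%) = 2.1016%.
WACC = 0.6913 × 14.9000% + 0.1399 × 9.1400% + 0.1185 × 5.7720% + 0.0504 × 2.1016% = 12.3685%.

12.37%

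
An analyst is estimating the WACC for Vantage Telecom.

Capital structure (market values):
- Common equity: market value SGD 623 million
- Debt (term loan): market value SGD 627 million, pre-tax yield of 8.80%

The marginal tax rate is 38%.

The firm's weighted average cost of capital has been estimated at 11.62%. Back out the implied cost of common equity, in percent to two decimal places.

Total capital V = 623 + 627 = 1250.
Equity weight = 623/1250 = 0.4984.
Term loan weight = 627/1250 = 0.5016.
Debt contribution = 0.5016 × 8.8% × (1 − 38%) = 2.7367%.
Required equity contribution = 11.62% − 2.7367% = 8.8833%.
Re = 8.8833% / 0.4984 = 17.8236%.

17.82%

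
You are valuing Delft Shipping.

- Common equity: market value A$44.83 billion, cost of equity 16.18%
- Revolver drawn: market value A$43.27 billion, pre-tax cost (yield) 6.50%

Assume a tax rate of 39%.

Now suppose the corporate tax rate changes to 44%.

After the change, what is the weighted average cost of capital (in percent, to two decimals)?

After the change:
Total capital V = 44.83 + 43.27 = 88.1.
Equity: weight = 44.83/88.1 = 0.5089; cost = 16.18%.
Revolver drawn: weight = 43.27/88.1 = 0.4911; after-tax cost = 6.5% × (1 − 44%) = 3.6400%.
WACC = 0.5089 × 16.1800% + 0.4911 × 3.6400% = 10.0210%.

10.02%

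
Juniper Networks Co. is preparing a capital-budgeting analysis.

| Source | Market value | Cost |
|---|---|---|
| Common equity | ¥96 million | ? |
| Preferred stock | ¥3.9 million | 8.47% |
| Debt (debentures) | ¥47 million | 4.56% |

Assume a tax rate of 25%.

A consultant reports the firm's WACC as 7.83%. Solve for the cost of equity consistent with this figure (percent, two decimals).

9.96%

Total capital V = 96 + 3.9 + 47 = 146.9.
Equity weight = 96/146.9 = 0.6535.
Preferred weight = 3.9/146.9 = 0.0265.
Debentures weight = 47/146.9 = 0.3199.
Debt contribution = 0.3199 × 4.56% × (1 − 25%) = 1.0942%.
Preferred contribution = 0.0265 × 8.47% = 0.2249%.
Required equity contribution = 7.83% − 1.3191% = 6.5109%.
Re = 6.5109% / 0.6535 = 9.9631%.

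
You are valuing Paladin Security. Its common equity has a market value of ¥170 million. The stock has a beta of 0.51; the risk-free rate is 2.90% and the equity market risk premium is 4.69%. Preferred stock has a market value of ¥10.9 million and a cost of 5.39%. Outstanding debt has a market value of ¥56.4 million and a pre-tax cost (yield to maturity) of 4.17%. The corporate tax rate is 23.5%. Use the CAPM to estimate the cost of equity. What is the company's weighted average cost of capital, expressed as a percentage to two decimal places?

4.80%

Cost of equity via CAPM: Re = 2.9% + 0.51 × 4.69% = 5.2919%.
Total capital V = 170 + 10.9 + 56.4 = 237.3.
Equity: weight = 170/237.3 = 0.7164; cost = 5.2919%.
Preferred: weight = 10.9/237.3 = 0.0459; cost = 5.39%.
Debt: weight = 56.4/237.3 = 0.2377; after-tax cost = 4.17% × (1 − 23.5%) = 3.1900%.
WACC = 0.7164 × 5.2919% + 0.0459 × 5.3900% + 0.2377 × 3.1900% = 4.7969%.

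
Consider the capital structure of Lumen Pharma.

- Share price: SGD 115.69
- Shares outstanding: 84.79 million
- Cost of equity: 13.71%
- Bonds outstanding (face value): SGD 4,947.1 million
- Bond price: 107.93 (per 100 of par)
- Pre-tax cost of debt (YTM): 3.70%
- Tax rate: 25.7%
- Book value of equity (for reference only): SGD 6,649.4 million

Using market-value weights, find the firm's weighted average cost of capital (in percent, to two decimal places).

9.85%

Market value of equity E = 115.69 × 84.79m = 9809.3551m. Market value of debt D = 4947.1m × 107.93/100 = 5339.40503m.
Total capital V = 9809.3551 + 5339.40503 = 15148.76013.
Equity: weight = 9809.3551/15148.76013 = 0.6475; cost = 13.71%.
Bonds outstanding: weight = 5339.40503/15148.76013 = 0.3525; after-tax cost = 3.7% × (1 − 25.7%) = 2.7491%.
WACC = 0.6475 × 13.7100% + 0.3525 × 2.7491% = 9.8467%.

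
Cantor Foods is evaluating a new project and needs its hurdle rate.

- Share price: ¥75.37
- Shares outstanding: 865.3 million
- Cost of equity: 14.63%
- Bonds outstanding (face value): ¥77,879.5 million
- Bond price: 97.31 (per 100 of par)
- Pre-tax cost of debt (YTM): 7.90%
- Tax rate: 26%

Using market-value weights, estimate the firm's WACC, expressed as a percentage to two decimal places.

9.91%

Market value of equity E = 75.37 × 865.3m = 65217.661m. Market value of debt D = 77879.5m × 97.31/100 = 75784.54145m.
Total capital V = 65217.661 + 75784.54145 = 141002.20245.
Equity: weight = 65217.661/141002.20245 = 0.4625; cost = 14.63%.
Bonds outstanding: weight = 75784.54145/141002.20245 = 0.5375; after-tax cost = 7.9% × (1 − 26%) = 5.8460%.
WACC = 0.4625 × 14.6300% + 0.5375 × 5.8460% = 9.9089%.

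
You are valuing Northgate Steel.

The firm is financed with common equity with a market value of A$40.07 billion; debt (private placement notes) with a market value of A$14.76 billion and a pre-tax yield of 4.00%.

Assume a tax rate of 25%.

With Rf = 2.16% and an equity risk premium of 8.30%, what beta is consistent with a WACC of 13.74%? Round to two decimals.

Total capital V = 40.07 + 14.76 = 54.83.
Equity weight = 40.07/54.83 = 0.7308.
Private placement notes weight = 14.76/54.83 = 0.2692.
Debt contribution = 0.2692 × 4% × (1 − 25%) = 0.8076%.
Required equity contribution = 13.74% − 0.8076% = 12.9324%  ⇒  Re = 17.6961%.
CAPM: 17.6961% = 2.16% + β × 8.3%  ⇒  β = 1.8718.

1.87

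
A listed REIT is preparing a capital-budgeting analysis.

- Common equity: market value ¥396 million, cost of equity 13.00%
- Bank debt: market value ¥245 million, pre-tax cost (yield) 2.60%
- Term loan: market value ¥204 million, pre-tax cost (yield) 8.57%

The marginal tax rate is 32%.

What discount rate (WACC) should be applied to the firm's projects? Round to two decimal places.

Total capital V = 396 + 245 + 204 = 845.
Equity: weight = 396/845 = 0.4686; cost = 13%.
Bank debt: weight = 245/845 = 0.2899; after-tax cost = 2.6% × (1 − 32%) = 1.7680%.
Term loan: weight = 204/845 = 0.2414; after-tax cost = 8.57% × (1 − 32%) = 5.8276%.
WACC = 0.4686 × 13.0000% + 0.2899 × 1.7680% + 0.2414 × 5.8276% = 8.0118%.

8.01%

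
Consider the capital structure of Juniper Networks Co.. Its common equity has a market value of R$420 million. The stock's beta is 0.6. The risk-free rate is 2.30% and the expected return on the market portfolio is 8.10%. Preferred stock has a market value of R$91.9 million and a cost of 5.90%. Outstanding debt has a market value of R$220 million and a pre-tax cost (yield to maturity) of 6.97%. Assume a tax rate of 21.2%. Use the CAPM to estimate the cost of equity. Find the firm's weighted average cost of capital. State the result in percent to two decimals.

Market risk premium = 8.1% − 2.3% = 5.8%.
Cost of equity via CAPM: Re = 2.3% + 0.6 × 5.8% = 5.7800%.
Total capital V = 420 + 91.9 + 220 = 731.9.
Equity: weight = 420/731.9 = 0.5738; cost = 5.78%.
Preferred: weight = 91.9/731.9 = 0.1256; cost = 5.9%.
Debt: weight = 220/731.9 = 0.3006; after-tax cost = 6.97% × (1 − 21.2%) = 5.4924%.
WACC = 0.5738 × 5.7800% + 0.1256 × 5.9000% + 0.3006 × 5.4924% = 5.7086%.

5.71%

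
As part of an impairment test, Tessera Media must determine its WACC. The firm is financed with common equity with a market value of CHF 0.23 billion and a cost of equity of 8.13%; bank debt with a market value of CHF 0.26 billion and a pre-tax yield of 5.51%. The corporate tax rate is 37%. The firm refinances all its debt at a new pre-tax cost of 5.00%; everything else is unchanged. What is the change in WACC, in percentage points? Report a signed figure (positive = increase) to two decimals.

Current WACC:
Total capital V = 0.23 + 0.26 = 0.49.
Equity: weight = 0.23/0.49 = 0.4694; cost = 8.13%.
Bank debt: weight = 0.26/0.49 = 0.5306; after-tax cost = 5.51% × (1 − 37%) = 3.4713%.
WACC = 0.4694 × 8.1300% + 0.5306 × 3.4713% = 5.6580%.
After the change:
Total capital V = 0.23 + 0.26 = 0.49.
Equity: weight = 0.23/0.49 = 0.4694; cost = 8.13%.
Bank debt: weight = 0.26/0.49 = 0.5306; after-tax cost = 5% × (1 − 37%) = 3.1500%.
WACC = 0.4694 × 8.1300% + 0.5306 × 3.1500% = 5.4876%.
Change in WACC = 5.4876% − 5.6580% = -0.1705 pp.

-0.17 pp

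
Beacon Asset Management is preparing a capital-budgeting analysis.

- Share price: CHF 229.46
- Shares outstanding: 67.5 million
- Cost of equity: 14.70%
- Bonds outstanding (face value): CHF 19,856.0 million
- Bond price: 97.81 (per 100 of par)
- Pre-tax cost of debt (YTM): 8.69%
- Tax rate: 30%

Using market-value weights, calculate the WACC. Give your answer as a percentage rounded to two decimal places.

Market value of equity E = 229.46 × 67.5m = 15488.55m. Market value of debt D = 19856m × 97.81/100 = 19421.1536m.
Total capital V = 15488.55 + 19421.1536 = 34909.7036.
Equity: weight = 15488.55/34909.7036 = 0.4437; cost = 14.7%.
Bonds outstanding: weight = 19421.1536/34909.7036 = 0.5563; after-tax cost = 8.69% × (1 − 30%) = 6.0830%.
WACC = 0.4437 × 14.7000% + 0.5563 × 6.0830% = 9.9061%.

9.91%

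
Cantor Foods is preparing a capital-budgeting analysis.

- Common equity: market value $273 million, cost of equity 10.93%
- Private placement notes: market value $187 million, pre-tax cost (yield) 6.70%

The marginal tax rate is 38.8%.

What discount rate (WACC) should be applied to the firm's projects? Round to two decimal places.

8.15%

Total capital V = 273 + 187 = 460.
Equity: weight = 273/460 = 0.5935; cost = 10.93%.
Private placement notes: weight = 187/460 = 0.4065; after-tax cost = 6.7% × (1 − 38.8%) = 4.1004%.
WACC = 0.5935 × 10.9300% + 0.4065 × 4.1004% = 8.1536%.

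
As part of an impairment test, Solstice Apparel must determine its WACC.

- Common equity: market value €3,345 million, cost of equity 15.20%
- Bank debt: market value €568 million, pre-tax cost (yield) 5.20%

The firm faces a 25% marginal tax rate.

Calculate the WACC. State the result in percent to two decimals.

Total capital V = 3345 + 568 = 3913.
Equity: weight = 3345/3913 = 0.8548; cost = 15.2%.
Bank debt: weight = 568/3913 = 0.1452; after-tax cost = 5.2% × (1 − 25%) = 3.9000%.
WACC = 0.8548 × 15.2000% + 0.1452 × 3.9000% = 13.5597%.

13.56%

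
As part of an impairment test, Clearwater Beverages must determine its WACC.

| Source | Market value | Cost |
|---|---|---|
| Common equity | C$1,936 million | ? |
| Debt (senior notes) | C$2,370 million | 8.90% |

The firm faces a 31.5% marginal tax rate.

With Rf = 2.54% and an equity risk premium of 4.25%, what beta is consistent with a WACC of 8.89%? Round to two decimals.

Total capital V = 1936 + 2370 = 4306.
Equity weight = 1936/4306 = 0.4496.
Senior notes weight = 2370/4306 = 0.5504.
Debt contribution = 0.5504 × 8.9% × (1 − 31.5%) = 3.3555%.
Required equity contribution = 8.89% − 3.3555% = 5.5345%  ⇒  Re = 12.3097%.
CAPM: 12.3097% = 2.54% + β × 4.25%  ⇒  β = 2.2988.

2.30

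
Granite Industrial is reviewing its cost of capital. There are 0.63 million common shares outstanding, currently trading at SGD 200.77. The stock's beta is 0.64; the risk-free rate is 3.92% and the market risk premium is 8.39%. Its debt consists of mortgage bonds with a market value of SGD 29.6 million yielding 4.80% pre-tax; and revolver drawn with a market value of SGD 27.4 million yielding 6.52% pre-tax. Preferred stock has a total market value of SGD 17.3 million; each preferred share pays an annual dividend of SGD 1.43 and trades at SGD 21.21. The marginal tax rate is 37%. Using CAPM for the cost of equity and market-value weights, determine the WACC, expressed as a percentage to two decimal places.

Cost of equity via CAPM: Re = 3.92% + 0.64 × 8.39% = 9.2896%.
Cost of preferred: Rp = 1.43 / 21.21 = 6.7421%.
Market value of equity E = 200.77 × 0.63m = 126.4851m.
Total capital V = 126.4851 + 17.3 + 29.6 + 27.4 = 200.7851.
Equity: weight = 126.4851/200.7851 = 0.6300; cost = 9.2896%.
Preferred: weight = 17.3/200.7851 = 0.0862; cost = 6.7421%.
Mortgage bonds: weight = 29.6/200.7851 = 0.1474; after-tax cost = 4.8% × (1 − 37%) = 3.0240%.
Revolver drawn: weight = 27.4/200.7851 = 0.1365; after-tax cost = 6.52% × (1 − 37%) = 4.1076%.
WACC = 0.6300 × 9.2896% + 0.0862 × 6.7421% + 0.1474 × 3.0240% + 0.1365 × 4.1076% = 7.4393%.

7.44%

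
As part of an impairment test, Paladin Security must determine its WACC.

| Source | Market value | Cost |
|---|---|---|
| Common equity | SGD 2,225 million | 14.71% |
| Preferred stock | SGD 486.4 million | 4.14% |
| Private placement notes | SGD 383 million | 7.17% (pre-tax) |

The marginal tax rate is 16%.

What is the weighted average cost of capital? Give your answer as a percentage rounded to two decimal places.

11.97%

Total capital V = 2225 + 486.4 + 383 = 3094.4.
Equity: weight = 2225/3094.4 = 0.7190; cost = 14.71%.
Preferred: weight = 486.4/3094.4 = 0.1572; cost = 4.14%.
Private placement notes: weight = 383/3094.4 = 0.1238; after-tax cost = 7.17% × (1 − 16%) = 6.0228%.
WACC = 0.7190 × 14.7100% + 0.1572 × 4.1400% + 0.1238 × 6.0228% = 11.9733%.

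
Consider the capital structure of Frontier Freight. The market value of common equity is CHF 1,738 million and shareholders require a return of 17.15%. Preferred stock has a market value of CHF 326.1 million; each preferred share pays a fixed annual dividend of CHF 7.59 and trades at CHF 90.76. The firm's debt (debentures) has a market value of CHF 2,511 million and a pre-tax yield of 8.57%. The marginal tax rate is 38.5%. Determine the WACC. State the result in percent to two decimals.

Cost of preferred: Rp = 7.59 / 90.76 = 8.3627%.
Total capital V = 1738 + 326.1 + 2511 = 4575.1.
Equity: weight = 1738/4575.1 = 0.3799; cost = 17.15%.
Preferred: weight = 326.1/4575.1 = 0.0713; cost = 8.3627%.
Debentures: weight = 2511/4575.1 = 0.5488; after-tax cost = 8.57% × (1 − 38.5%) = 5.2706%.
WACC = 0.3799 × 17.1500% + 0.0713 × 8.3627% + 0.5488 × 5.2706% = 10.0037%.

10.00%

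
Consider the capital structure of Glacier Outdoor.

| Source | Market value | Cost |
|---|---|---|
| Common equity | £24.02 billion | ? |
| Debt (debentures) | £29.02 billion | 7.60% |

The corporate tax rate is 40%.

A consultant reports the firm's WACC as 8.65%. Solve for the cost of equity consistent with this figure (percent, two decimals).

Total capital V = 24.02 + 29.02 = 53.04.
Equity weight = 24.02/53.04 = 0.4529.
Debentures weight = 29.02/53.04 = 0.5471.
Debt contribution = 0.5471 × 7.6% × (1 − 40%) = 2.4949%.
Required equity contribution = 8.65% − 2.4949% = 6.1551%.
Re = 6.1551% / 0.4529 = 13.5914%.

13.59%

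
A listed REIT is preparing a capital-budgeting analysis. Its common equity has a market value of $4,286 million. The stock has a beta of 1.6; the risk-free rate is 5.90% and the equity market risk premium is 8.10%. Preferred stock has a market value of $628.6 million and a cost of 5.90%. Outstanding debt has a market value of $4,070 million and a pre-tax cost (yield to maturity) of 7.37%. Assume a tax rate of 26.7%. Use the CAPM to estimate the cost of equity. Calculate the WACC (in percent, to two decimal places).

Cost of equity via CAPM: Re = 5.9% + 1.6 × 8.1% = 18.8600%.
Total capital V = 4286 + 628.6 + 4070 = 8984.6.
Equity: weight = 4286/8984.6 = 0.4770; cost = 18.86%.
Preferred: weight = 628.6/8984.6 = 0.0700; cost = 5.9%.
Debt: weight = 4070/8984.6 = 0.4530; after-tax cost = 7.37% × (1 − 26.7%) = 5.4022%.
WACC = 0.4770 × 18.8600% + 0.0700 × 5.9000% + 0.4530 × 5.4022% = 11.8569%.

11.86%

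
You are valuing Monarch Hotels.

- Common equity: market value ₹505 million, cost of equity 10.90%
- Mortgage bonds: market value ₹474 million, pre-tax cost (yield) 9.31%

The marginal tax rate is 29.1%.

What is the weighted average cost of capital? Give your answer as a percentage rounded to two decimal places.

Total capital V = 505 + 474 = 979.
Equity: weight = 505/979 = 0.5158; cost = 10.9%.
Mortgage bonds: weight = 474/979 = 0.4842; after-tax cost = 9.31% × (1 − 29.1%) = 6.6008%.
WACC = 0.5158 × 10.9000% + 0.4842 × 6.6008% = 8.8185%.

8.82%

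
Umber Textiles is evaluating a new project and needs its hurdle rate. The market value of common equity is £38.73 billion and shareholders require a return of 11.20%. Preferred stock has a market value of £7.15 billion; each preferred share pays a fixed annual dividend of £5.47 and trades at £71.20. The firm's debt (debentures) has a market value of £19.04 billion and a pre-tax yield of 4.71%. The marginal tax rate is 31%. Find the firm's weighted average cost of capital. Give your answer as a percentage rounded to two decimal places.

Cost of preferred: Rp = 5.47 / 71.2 = 7.6826%.
Total capital V = 38.73 + 7.15 + 19.04 = 64.92.
Equity: weight = 38.73/64.92 = 0.5966; cost = 11.2%.
Preferred: weight = 7.15/64.92 = 0.1101; cost = 7.6826%.
Debentures: weight = 19.04/64.92 = 0.2933; after-tax cost = 4.71% × (1 − 31%) = 3.2499%.
WACC = 0.5966 × 11.2000% + 0.1101 × 7.6826% + 0.2933 × 3.2499% = 8.4810%.

8.48%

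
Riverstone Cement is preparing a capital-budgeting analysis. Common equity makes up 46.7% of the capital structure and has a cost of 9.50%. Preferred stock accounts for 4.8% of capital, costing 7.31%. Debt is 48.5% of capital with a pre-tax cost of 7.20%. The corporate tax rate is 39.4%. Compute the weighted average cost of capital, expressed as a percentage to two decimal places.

After-tax cost of debt = 7.2% × (1 − 39.4%) = 4.3632%.
WACC = 0.467 × 9.5000% + 0.048 × 7.3100% + 0.485 × 4.3632% = 6.9035%.

6.90%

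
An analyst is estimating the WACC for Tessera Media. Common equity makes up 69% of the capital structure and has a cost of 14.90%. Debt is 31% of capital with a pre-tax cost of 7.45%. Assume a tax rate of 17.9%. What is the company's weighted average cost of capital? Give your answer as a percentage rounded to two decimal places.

12.18%

After-tax cost of debt = 7.45% × (1 − 17.9%) = 6.1164%.
WACC = 0.690 × 14.9000% + 0.310 × 6.1164% = 12.1771%.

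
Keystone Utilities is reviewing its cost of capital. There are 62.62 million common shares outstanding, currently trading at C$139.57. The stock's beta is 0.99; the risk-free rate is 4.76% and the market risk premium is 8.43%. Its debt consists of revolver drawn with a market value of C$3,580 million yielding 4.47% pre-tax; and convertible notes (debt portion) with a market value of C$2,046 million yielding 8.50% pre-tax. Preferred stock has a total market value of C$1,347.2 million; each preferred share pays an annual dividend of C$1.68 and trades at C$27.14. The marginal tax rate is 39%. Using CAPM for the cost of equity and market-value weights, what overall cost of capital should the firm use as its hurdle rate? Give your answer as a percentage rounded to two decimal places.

Cost of equity via CAPM: Re = 4.76% + 0.99 × 8.43% = 13.1057%.
Cost of preferred: Rp = 1.68 / 27.14 = 6.1901%.
Market value of equity E = 139.57 × 62.62m = 8739.8734m.
Total capital V = 8739.8734 + 1347.2 + 3580 + 2046 = 15713.0734.
Equity: weight = 8739.8734/15713.0734 = 0.5562; cost = 13.1057%.
Preferred: weight = 1347.2/15713.0734 = 0.0857; cost = 6.1901%.
Revolver drawn: weight = 3580/15713.0734 = 0.2278; after-tax cost = 4.47% × (1 − 39%) = 2.7267%.
Convertible notes (debt portion): weight = 2046/15713.0734 = 0.1302; after-tax cost = 8.5% × (1 − 39%) = 5.1850%.
WACC = 0.5562 × 13.1057% + 0.0857 × 6.1901% + 0.2278 × 2.7267% + 0.1302 × 5.1850% = 9.1167%.

9.12%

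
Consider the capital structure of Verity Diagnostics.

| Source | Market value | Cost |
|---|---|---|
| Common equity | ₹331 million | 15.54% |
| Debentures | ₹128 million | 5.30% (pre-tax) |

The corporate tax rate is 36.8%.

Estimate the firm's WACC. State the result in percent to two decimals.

12.14%

Total capital V = 331 + 128 = 459.
Equity: weight = 331/459 = 0.7211; cost = 15.54%.
Debentures: weight = 128/459 = 0.2789; after-tax cost = 5.3% × (1 − 36.8%) = 3.3496%.
WACC = 0.7211 × 15.5400% + 0.2789 × 3.3496% = 12.1405%.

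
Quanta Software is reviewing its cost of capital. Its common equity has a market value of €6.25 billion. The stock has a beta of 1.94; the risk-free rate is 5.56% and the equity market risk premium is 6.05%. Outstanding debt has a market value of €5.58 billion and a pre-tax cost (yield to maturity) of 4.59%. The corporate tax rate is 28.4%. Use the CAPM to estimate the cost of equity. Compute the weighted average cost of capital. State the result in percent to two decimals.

10.69%

Cost of equity via CAPM: Re = 5.56% + 1.94 × 6.05% = 17.2970%.
Total capital V = 6.25 + 5.58 = 11.83.
Equity: weight = 6.25/11.83 = 0.5283; cost = 17.297%.
Debt: weight = 5.58/11.83 = 0.4717; after-tax cost = 4.59% × (1 − 28.4%) = 3.2864%.
WACC = 0.5283 × 17.2970% + 0.4717 × 3.2864% = 10.6885%.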